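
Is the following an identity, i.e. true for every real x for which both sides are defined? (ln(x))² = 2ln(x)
Claim: (ln(x))² = 2ln(x).
Test a specific point where both sides are defined: x = 4.
LHS = (ln(x))² ≈ 1.9218
RHS = 2ln(x) ≈ 2.7726
Since 1.9218 ≠ 2.7726, the equation fails at this point, so it cannot hold for every real x for which both sides are defined.
2ln(x) equals ln(x²), which is not the same as (ln x)².

Conclusion: No, this is NOT an identity.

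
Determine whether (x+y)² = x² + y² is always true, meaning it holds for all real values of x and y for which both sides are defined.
No, this is NOT an identity.

Claim: (x+y)² = x² + y².
Test a specific point where both sides are defined: x = 2, y = 5.
LHS = (x+y)² ≈ 49.0000
RHS = x² + y² ≈ 29.0000
Since 49.0000 ≠ 29.0000, the equation fails at this point, so it cannot hold for all real values of x and y for which both sides are defined.
The correct expansion is (x+y)² = x² + 2xy + y²; the cross term 2xy is missing.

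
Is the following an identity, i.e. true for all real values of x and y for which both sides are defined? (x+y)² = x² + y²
Claim: (x+y)² = x² + y².
Test a specific point where both sides are defined: x = -3, y = 3.
LHS = (x+y)² ≈ 0.0000
RHS = x² + y² ≈ 18.0000
Since 0.0000 ≠ 18.0000, the equation fails at this point, so it cannot hold for all real values of x and y for which both sides are defined.
The correct expansion is (x+y)² = x² + 2xy + y²; the cross term 2xy is missing.

Conclusion: No, this is NOT an identity.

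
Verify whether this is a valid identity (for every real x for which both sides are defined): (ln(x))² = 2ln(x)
No, this is NOT an identity.

Claim: (ln(x))² = 2ln(x).
Test a specific point where both sides are defined: x = 2.
LHS = (ln(x))² ≈ 0.4805
RHS = 2ln(x) ≈ 1.3863
Since 0.4805 ≠ 1.3863, the equation fails at this point, so it cannot hold for every real x for which both sides are defined.
2ln(x) equals ln(x²), which is not the same as (ln x)².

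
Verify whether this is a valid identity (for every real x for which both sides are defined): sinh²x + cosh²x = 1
No, this is NOT an identity.

Claim: sinh²x + cosh²x = 1.
Test a specific point where both sides are defined: x = 1/2.
LHS = sinh²x + cosh²x ≈ 1.5431
RHS = 1 ≈ 1.0000
Since 1.5431 ≠ 1.0000, the equation fails at this point, so it cannot hold for every real x for which both sides are defined.
The correct hyperbolic identity is cosh²x - sinh²x = 1 (a difference); the sum sinh²x + cosh²x equals cosh(2x).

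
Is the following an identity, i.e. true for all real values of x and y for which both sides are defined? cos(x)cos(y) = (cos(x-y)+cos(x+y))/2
Yes, this is an identity.

Claim: cos(x)cos(y) = (cos(x-y)+cos(x+y))/2.
Reasoning: cos(x-y) = cos(x)cos(y) + sin(x)sin(y) and cos(x+y) = cos(x)cos(y) - sin(x)sin(y). Adding, cos(x-y) + cos(x+y) = 2cos(x)cos(y); divide by 2.
So the two sides agree for all real values of x and y for which both sides are defined.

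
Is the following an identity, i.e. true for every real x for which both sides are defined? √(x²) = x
No, this is NOT an identity.

Claim: √(x²) = x.
Test a specific point where both sides are defined: x = -2.
LHS = √(x²) ≈ 2.0000
RHS = x ≈ -2.0000
Since 2.0000 ≠ -2.0000, the equation fails at this point, so it cannot hold for every real x for which both sides are defined.
√(x²) = |x|, which differs from x whenever x < 0 (both sides are defined for every real x).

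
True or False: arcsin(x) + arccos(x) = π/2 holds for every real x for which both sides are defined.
Claim: arcsin(x) + arccos(x) = π/2.
Reasoning: Both sides are defined for -1 ≤ x ≤ 1. Let θ = arcsin(x), so sin θ = x and θ ∈ [-π/2, π/2]. Then cos(π/2 - θ) = sin θ = x and π/2 - θ ∈ [0, π], which is exactly the range of arccos, so arccos(x) = π/2 - θ. Adding: arcsin(x) + arccos(x) = θ + (π/2 - θ) = π/2.
So the two sides agree for every real x for which both sides are defined.

Conclusion: True.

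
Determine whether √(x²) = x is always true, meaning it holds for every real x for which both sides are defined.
No, this is NOT an identity.

Claim: √(x²) = x.
Test a specific point where both sides are defined: x = -2.
LHS = √(x²) ≈ 2.0000
RHS = x ≈ -2.0000
Since 2.0000 ≠ -2.0000, the equation fails at this point, so it cannot hold for every real x for which both sides are defined.
√(x²) = |x|, which differs from x whenever x < 0 (both sides are defined for every real x).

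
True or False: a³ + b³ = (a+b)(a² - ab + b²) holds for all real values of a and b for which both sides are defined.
Claim: a³ + b³ = (a+b)(a² - ab + b²).
Reasoning: Expand the right side: (a+b)(a² - ab + b²) = a³ - a²b + ab² + a²b - ab² + b³ = a³ + b³ (the middle terms cancel in pairs).
So the two sides agree for all real values of a and b for which both sides are defined.

Conclusion: True.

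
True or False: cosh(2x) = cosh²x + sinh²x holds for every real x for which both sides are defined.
Claim: cosh(2x) = cosh²x + sinh²x.
Reasoning: cosh²x = (e^(2x) + 2 + e^(-2x))/4 and sinh²x = (e^(2x) - 2 + e^(-2x))/4. Adding gives (2e^(2x) + 2e^(-2x))/4 = (e^(2x) + e^(-2x))/2 = cosh(2x).
So the two sides agree for every real x for which both sides are defined.

Conclusion: True.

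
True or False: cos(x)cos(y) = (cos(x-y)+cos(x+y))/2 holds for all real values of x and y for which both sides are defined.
Claim: cos(x)cos(y) = (cos(x-y)+cos(x+y))/2.
Reasoning: cos(x-y) = cos(x)cos(y) + sin(x)sin(y) and cos(x+y) = cos(x)cos(y) - sin(x)sin(y). Adding, cos(x-y) + cos(x+y) = 2cos(x)cos(y); divide by 2.
So the two sides agree for all real values of x and y for which both sides are defined.

Conclusion: True.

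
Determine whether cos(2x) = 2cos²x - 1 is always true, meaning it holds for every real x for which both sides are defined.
Yes, this is an identity.

Claim: cos(2x) = 2cos²x - 1.
Reasoning: cos(2x) = cos²x - sin²x. Replace sin²x by 1 - cos²x: cos²x - (1 - cos²x) = 2cos²x - 1.
So the two sides agree for every real x for which both sides are defined.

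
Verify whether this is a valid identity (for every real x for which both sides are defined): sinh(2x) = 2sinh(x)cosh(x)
Yes, this is an identity.

Claim: sinh(2x) = 2sinh(x)cosh(x).
Reasoning: 2sinh(x)cosh(x) = 2 · (e^x - e^-x)/2 · (e^x + e^-x)/2 = (e^(2x) - e^(-2x))/2 = sinh(2x).
So the two sides agree for every real x for which both sides are defined.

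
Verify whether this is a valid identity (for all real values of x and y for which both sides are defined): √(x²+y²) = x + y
No, this is NOT an identity.

Claim: √(x²+y²) = x + y.
Test a specific point where both sides are defined: x = 3/2, y = 3/2.
LHS = √(x²+y²) ≈ 2.1213
RHS = x + y ≈ 3.0000
Since 2.1213 ≠ 3.0000, the equation fails at this point, so it cannot hold for all real values of x and y for which both sides are defined.
(x+y)² = x² + 2xy + y², not x² + y², so the square root does not split this way.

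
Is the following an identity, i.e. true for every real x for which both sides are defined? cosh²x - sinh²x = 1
Yes, this is an identity.

Claim: cosh²x - sinh²x = 1.
Reasoning: With cosh(x) = (e^x + e^-x)/2 and sinh(x) = (e^x - e^-x)/2: cosh²x = (e^(2x) + 2 + e^(-2x))/4 and sinh²x = (e^(2x) - 2 + e^(-2x))/4. Subtracting leaves 4/4 = 1.
So the two sides agree for every real x for which both sides are defined.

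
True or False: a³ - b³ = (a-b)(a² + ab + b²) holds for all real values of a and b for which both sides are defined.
True.

Claim: a³ - b³ = (a-b)(a² + ab + b²).
Reasoning: Expand the right side: (a-b)(a² + ab + b²) = a³ + a²b + ab² - a²b - ab² - b³ = a³ - b³ (the middle terms cancel in pairs).
So the two sides agree for all real values of a and b for which both sides are defined.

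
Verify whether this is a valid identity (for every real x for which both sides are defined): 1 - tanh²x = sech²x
Yes, this is an identity.

Claim: 1 - tanh²x = sech²x.
Reasoning: Divide cosh²x - sinh²x = 1 through by cosh²x (never zero): 1 - tanh²x = 1/cosh²x = sech²x.
So the two sides agree for every real x for which both sides are defined.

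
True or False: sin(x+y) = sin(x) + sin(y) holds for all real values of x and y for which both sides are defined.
False.

Claim: sin(x+y) = sin(x) + sin(y).
Test a specific point where both sides are defined: x = -π/3, y = π/6.
LHS = sin(x+y) ≈ -0.5000
RHS = sin(x) + sin(y) ≈ -0.3660
Since -0.5000 ≠ -0.3660, the equation fails at this point, so it cannot hold for all real values of x and y for which both sides are defined.
The correct expansion is sin(x+y) = sin(x)cos(y) + cos(x)sin(y); sine is not additive.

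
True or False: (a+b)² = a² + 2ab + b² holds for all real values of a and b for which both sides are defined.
Claim: (a+b)² = a² + 2ab + b².
Reasoning: Expand: (a+b)² = (a+b)(a+b) = a·a + a·b + b·a + b·b = a² + 2ab + b².
So the two sides agree for all real values of a and b for which both sides are defined.

Conclusion: True.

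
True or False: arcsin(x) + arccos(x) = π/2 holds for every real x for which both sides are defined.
True.

Claim: arcsin(x) + arccos(x) = π/2.
Reasoning: Both sides are defined for -1 ≤ x ≤ 1. Let θ = arcsin(x), so sin θ = x and θ ∈ [-π/2, π/2]. Then cos(π/2 - θ) = sin θ = x and π/2 - θ ∈ [0, π], which is exactly the range of arccos, so arccos(x) = π/2 - θ. Adding: arcsin(x) + arccos(x) = θ + (π/2 - θ) = π/2.
So the two sides agree for every real x for which both sides are defined.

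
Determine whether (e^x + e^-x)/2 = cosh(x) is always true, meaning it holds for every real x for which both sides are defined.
Claim: (e^x + e^-x)/2 = cosh(x).
Reasoning: This is exactly the definition of the hyperbolic cosine: cosh(x) := (e^x + e^-x)/2.
So the two sides agree for every real x for which both sides are defined.

Conclusion: Yes, this is an identity.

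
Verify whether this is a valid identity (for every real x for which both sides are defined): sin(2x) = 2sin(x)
Claim: sin(2x) = 2sin(x).
Test a specific point where both sides are defined: x = 2π/3.
LHS = sin(2x) ≈ -0.8660
RHS = 2sin(x) ≈ 1.7321
Since -0.8660 ≠ 1.7321, the equation fails at this point, so it cannot hold for every real x for which both sides are defined.
The correct double-angle formula is sin(2x) = 2sin(x)cos(x).

Conclusion: No, this is NOT an identity.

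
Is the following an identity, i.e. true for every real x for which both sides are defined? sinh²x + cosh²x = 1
Claim: sinh²x + cosh²x = 1.
Test a specific point where both sides are defined: x = 2.
LHS = sinh²x + cosh²x ≈ 27.3082
RHS = 1 ≈ 1.0000
Since 27.3082 ≠ 1.0000, the equation fails at this point, so it cannot hold for every real x for which both sides are defined.
The correct hyperbolic identity is cosh²x - sinh²x = 1 (a difference); the sum sinh²x + cosh²x equals cosh(2x).

Conclusion: No, this is NOT an identity.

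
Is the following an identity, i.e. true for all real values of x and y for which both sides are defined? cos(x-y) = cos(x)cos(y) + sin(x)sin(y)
Claim: cos(x-y) = cos(x)cos(y) + sin(x)sin(y).
Reasoning: Replace y by -y in cos(x+y) = cos(x)cos(y) - sin(x)sin(y) and use cos(-y) = cos(y), sin(-y) = -sin(y): cos(x-y) = cos(x)cos(y) + sin(x)sin(y).
So the two sides agree for all real values of x and y for which both sides are defined.

Conclusion: Yes, this is an identity.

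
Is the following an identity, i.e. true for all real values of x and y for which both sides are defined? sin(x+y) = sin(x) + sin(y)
Claim: sin(x+y) = sin(x) + sin(y).
Test a specific point where both sides are defined: x = -π/6, y = π.
LHS = sin(x+y) ≈ 0.5000
RHS = sin(x) + sin(y) ≈ -0.5000
Since 0.5000 ≠ -0.5000, the equation fails at this point, so it cannot hold for all real values of x and y for which both sides are defined.
The correct expansion is sin(x+y) = sin(x)cos(y) + cos(x)sin(y); sine is not additive.

Conclusion: No, this is NOT an identity.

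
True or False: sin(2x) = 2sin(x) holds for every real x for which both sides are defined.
Claim: sin(2x) = 2sin(x).
Test a specific point where both sides are defined: x = -π/2.
LHS = sin(2x) ≈ 0.0000
RHS = 2sin(x) ≈ -2.0000
Since 0.0000 ≠ -2.0000, the equation fails at this point, so it cannot hold for every real x for which both sides are defined.
The correct double-angle formula is sin(2x) = 2sin(x)cos(x).

Conclusion: False.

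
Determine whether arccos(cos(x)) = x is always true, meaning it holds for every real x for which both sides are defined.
No, this is NOT an identity.

Claim: arccos(cos(x)) = x.
Test a specific point where both sides are defined: x = -π/3.
LHS = arccos(cos(x)) ≈ 1.0472
RHS = x ≈ -1.0472
Since 1.0472 ≠ -1.0472, the equation fails at this point, so it cannot hold for every real x for which both sides are defined.
arccos only returns values in [0, π], so arccos(cos(x)) = x holds only for x in that interval, not for all real x.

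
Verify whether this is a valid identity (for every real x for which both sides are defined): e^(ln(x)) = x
Yes, this is an identity.

Claim: e^(ln(x)) = x.
Reasoning: For x > 0, ln(x) is by definition the exponent p such that e^p = x. Raising e to that exponent therefore returns x: e^(ln x) = x.
So the two sides agree for every real x for which both sides are defined.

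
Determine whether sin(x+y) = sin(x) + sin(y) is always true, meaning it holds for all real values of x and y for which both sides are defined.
No, this is NOT an identity.

Claim: sin(x+y) = sin(x) + sin(y).
Test a specific point where both sides are defined: x = π/3, y = π.
LHS = sin(x+y) ≈ -0.8660
RHS = sin(x) + sin(y) ≈ 0.8660
Since -0.8660 ≠ 0.8660, the equation fails at this point, so it cannot hold for all real values of x and y for which both sides are defined.
The correct expansion is sin(x+y) = sin(x)cos(y) + cos(x)sin(y); sine is not additive.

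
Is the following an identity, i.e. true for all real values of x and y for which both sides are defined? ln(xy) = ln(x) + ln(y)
Yes, this is an identity.

Claim: ln(xy) = ln(x) + ln(y).
Reasoning: Both sides are simultaneously defined only when x, y > 0. Write x = e^p, y = e^q (p = ln x, q = ln y). Then xy = e^p · e^q = e^(p+q), so ln(xy) = p + q = ln(x) + ln(y).
So the two sides agree for all real values of x and y for which both sides are defined.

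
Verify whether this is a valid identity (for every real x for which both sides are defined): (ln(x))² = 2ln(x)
No, this is NOT an identity.

Claim: (ln(x))² = 2ln(x).
Test a specific point where both sides are defined: x = 1/2.
LHS = (ln(x))² ≈ 0.4805
RHS = 2ln(x) ≈ -1.3863
Since 0.4805 ≠ -1.3863, the equation fails at this point, so it cannot hold for every real x for which both sides are defined.
2ln(x) equals ln(x²), which is not the same as (ln x)².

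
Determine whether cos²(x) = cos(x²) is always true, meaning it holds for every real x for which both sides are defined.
Claim: cos²(x) = cos(x²).
Test a specific point where both sides are defined: x = π/2.
LHS = cos²(x) ≈ 0.0000
RHS = cos(x²) ≈ -0.7812
Since 0.0000 ≠ -0.7812, the equation fails at this point, so it cannot hold for every real x for which both sides are defined.
cos²(x) means (cos x)², squaring the output; cos(x²) squares the input. These are different functions.

Conclusion: No, this is NOT an identity.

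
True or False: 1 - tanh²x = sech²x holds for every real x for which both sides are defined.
True.

Claim: 1 - tanh²x = sech²x.
Reasoning: Divide cosh²x - sinh²x = 1 through by cosh²x (never zero): 1 - tanh²x = 1/cosh²x = sech²x.
So the two sides agree for every real x for which both sides are defined.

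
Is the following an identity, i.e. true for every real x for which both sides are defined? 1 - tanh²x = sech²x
Claim: 1 - tanh²x = sech²x.
Reasoning: Divide cosh²x - sinh²x = 1 through by cosh²x (never zero): 1 - tanh²x = 1/cosh²x = sech²x.
So the two sides agree for every real x for which both sides are defined.

Conclusion: Yes, this is an identity.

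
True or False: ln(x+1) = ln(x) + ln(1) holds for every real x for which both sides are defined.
False.

Claim: ln(x+1) = ln(x) + ln(1).
Test a specific point where both sides are defined: x = 4.
LHS = ln(x+1) ≈ 1.6094
RHS = ln(x) + ln(1) ≈ 1.3863
Since 1.6094 ≠ 1.3863, the equation fails at this point, so it cannot hold for every real x for which both sides are defined.
ln(1) = 0, so the right side is just ln(x), which differs from ln(x+1).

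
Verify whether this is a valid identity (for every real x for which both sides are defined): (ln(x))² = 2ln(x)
No, this is NOT an identity.

Claim: (ln(x))² = 2ln(x).
Test a specific point where both sides are defined: x = 4.
LHS = (ln(x))² ≈ 1.9218
RHS = 2ln(x) ≈ 2.7726
Since 1.9218 ≠ 2.7726, the equation fails at this point, so it cannot hold for every real x for which both sides are defined.
2ln(x) equals ln(x²), which is not the same as (ln x)².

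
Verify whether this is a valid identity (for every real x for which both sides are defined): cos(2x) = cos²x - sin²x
Claim: cos(2x) = cos²x - sin²x.
Reasoning: Put y = x in the addition formula cos(x+y) = cos(x)cos(y) - sin(x)sin(y): cos(2x) = cos²x - sin²x.
So the two sides agree for every real x for which both sides are defined.

Conclusion: Yes, this is an identity.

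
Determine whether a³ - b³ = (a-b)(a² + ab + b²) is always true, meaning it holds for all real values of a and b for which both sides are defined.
Claim: a³ - b³ = (a-b)(a² + ab + b²).
Reasoning: Expand the right side: (a-b)(a² + ab + b²) = a³ + a²b + ab² - a²b - ab² - b³ = a³ - b³ (the middle terms cancel in pairs).
So the two sides agree for all real values of a and b for which both sides are defined.

Conclusion: Yes, this is an identity.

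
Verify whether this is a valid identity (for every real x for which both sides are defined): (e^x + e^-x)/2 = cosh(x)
Claim: (e^x + e^-x)/2 = cosh(x).
Reasoning: This is exactly the definition of the hyperbolic cosine: cosh(x) := (e^x + e^-x)/2.
So the two sides agree for every real x for which both sides are defined.

Conclusion: Yes, this is an identity.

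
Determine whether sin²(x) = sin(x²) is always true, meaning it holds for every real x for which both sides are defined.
Claim: sin²(x) = sin(x²).
Test a specific point where both sides are defined: x = -π/3.
LHS = sin²(x) ≈ 0.7500
RHS = sin(x²) ≈ 0.8897
Since 0.7500 ≠ 0.8897, the equation fails at this point, so it cannot hold for every real x for which both sides are defined.
sin²(x) means (sin x)², squaring the output; sin(x²) squares the input. These are different functions.

Conclusion: No, this is NOT an identity.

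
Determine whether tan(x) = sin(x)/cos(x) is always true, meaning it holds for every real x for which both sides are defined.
Claim: tan(x) = sin(x)/cos(x).
Reasoning: For an angle x whose terminal point on the unit circle is (cos x, sin x), tan(x) is defined as the ratio (second coordinate)/(first coordinate) = sin(x)/cos(x), wherever cos(x) ≠ 0.
So the two sides agree for every real x for which both sides are defined.

Conclusion: Yes, this is an identity.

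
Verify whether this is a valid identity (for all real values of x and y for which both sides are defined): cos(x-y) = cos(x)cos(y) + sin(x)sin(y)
Yes, this is an identity.

Claim: cos(x-y) = cos(x)cos(y) + sin(x)sin(y).
Reasoning: Replace y by -y in cos(x+y) = cos(x)cos(y) - sin(x)sin(y) and use cos(-y) = cos(y), sin(-y) = -sin(y): cos(x-y) = cos(x)cos(y) + sin(x)sin(y).
So the two sides agree for all real values of x and y for which both sides are defined.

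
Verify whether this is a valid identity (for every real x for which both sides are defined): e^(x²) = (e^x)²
No, this is NOT an identity.

Claim: e^(x²) = (e^x)².
Test a specific point where both sides are defined: x = -1.
LHS = e^(x²) ≈ 2.7183
RHS = (e^x)² ≈ 0.1353
Since 2.7183 ≠ 0.1353, the equation fails at this point, so it cannot hold for every real x for which both sides are defined.
(e^x)² = e^(2x), and 2x ≠ x² in general.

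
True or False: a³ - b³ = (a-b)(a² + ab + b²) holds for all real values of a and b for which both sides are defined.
True.

Claim: a³ - b³ = (a-b)(a² + ab + b²).
Reasoning: Expand the right side: (a-b)(a² + ab + b²) = a³ + a²b + ab² - a²b - ab² - b³ = a³ - b³ (the middle terms cancel in pairs).
So the two sides agree for all real values of a and b for which both sides are defined.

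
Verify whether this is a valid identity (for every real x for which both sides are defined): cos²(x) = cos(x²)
Claim: cos²(x) = cos(x²).
Test a specific point where both sides are defined: x = -π/4.
LHS = cos²(x) ≈ 0.5000
RHS = cos(x²) ≈ 0.8157
Since 0.5000 ≠ 0.8157, the equation fails at this point, so it cannot hold for every real x for which both sides are defined.
cos²(x) means (cos x)², squaring the output; cos(x²) squares the input. These are different functions.

Conclusion: No, this is NOT an identity.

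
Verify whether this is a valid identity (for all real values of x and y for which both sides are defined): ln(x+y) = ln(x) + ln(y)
No, this is NOT an identity.

Claim: ln(x+y) = ln(x) + ln(y).
Test a specific point where both sides are defined: x = 1/2, y = 3/2.
LHS = ln(x+y) ≈ 0.6931
RHS = ln(x) + ln(y) ≈ -0.2877
Since 0.6931 ≠ -0.2877, the equation fails at this point, so it cannot hold for all real values of x and y for which both sides are defined.
ln(x) + ln(y) = ln(xy), not ln(x+y).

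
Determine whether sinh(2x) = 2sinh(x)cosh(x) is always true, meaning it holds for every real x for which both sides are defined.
Claim: sinh(2x) = 2sinh(x)cosh(x).
Reasoning: 2sinh(x)cosh(x) = 2 · (e^x - e^-x)/2 · (e^x + e^-x)/2 = (e^(2x) - e^(-2x))/2 = sinh(2x).
So the two sides agree for every real x for which both sides are defined.

Conclusion: Yes, this is an identity.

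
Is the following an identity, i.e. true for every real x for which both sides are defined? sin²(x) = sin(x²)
No, this is NOT an identity.

Claim: sin²(x) = sin(x²).
Test a specific point where both sides are defined: x = 3π/4.
LHS = sin²(x) ≈ 0.5000
RHS = sin(x²) ≈ -0.6680
Since 0.5000 ≠ -0.6680, the equation fails at this point, so it cannot hold for every real x for which both sides are defined.
sin²(x) means (sin x)², squaring the output; sin(x²) squares the input. These are different functions.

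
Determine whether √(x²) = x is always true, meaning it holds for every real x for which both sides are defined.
Claim: √(x²) = x.
Test a specific point where both sides are defined: x = -1.
LHS = √(x²) ≈ 1.0000
RHS = x ≈ -1.0000
Since 1.0000 ≠ -1.0000, the equation fails at this point, so it cannot hold for every real x for which both sides are defined.
√(x²) = |x|, which differs from x whenever x < 0 (both sides are defined for every real x).

Conclusion: No, this is NOT an identity.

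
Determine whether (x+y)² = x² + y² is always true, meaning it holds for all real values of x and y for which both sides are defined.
No, this is NOT an identity.

Claim: (x+y)² = x² + y².
Test a specific point where both sides are defined: x = -3, y = 3/2.
LHS = (x+y)² ≈ 2.2500
RHS = x² + y² ≈ 11.2500
Since 2.2500 ≠ 11.2500, the equation fails at this point, so it cannot hold for all real values of x and y for which both sides are defined.
The correct expansion is (x+y)² = x² + 2xy + y²; the cross term 2xy is missing.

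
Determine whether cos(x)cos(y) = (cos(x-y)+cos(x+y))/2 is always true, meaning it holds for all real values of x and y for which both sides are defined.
Yes, this is an identity.

Claim: cos(x)cos(y) = (cos(x-y)+cos(x+y))/2.
Reasoning: cos(x-y) = cos(x)cos(y) + sin(x)sin(y) and cos(x+y) = cos(x)cos(y) - sin(x)sin(y). Adding, cos(x-y) + cos(x+y) = 2cos(x)cos(y); divide by 2.
So the two sides agree for all real values of x and y for which both sides are defined.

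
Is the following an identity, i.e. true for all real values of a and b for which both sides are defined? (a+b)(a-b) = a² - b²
Claim: (a+b)(a-b) = a² - b².
Reasoning: Expand: (a+b)(a-b) = a² - ab + ba - b² = a² - b² (the cross terms cancel).
So the two sides agree for all real values of a and b for which both sides are defined.

Conclusion: Yes, this is an identity.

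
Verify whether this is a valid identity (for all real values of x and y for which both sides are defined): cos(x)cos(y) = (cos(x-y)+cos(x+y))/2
Claim: cos(x)cos(y) = (cos(x-y)+cos(x+y))/2.
Reasoning: cos(x-y) = cos(x)cos(y) + sin(x)sin(y) and cos(x+y) = cos(x)cos(y) - sin(x)sin(y). Adding, cos(x-y) + cos(x+y) = 2cos(x)cos(y); divide by 2.
So the two sides agree for all real values of x and y for which both sides are defined.

Conclusion: Yes, this is an identity.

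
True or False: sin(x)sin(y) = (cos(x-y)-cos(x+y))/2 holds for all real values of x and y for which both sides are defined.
Claim: sin(x)sin(y) = (cos(x-y)-cos(x+y))/2.
Reasoning: cos(x-y) = cos(x)cos(y) + sin(x)sin(y) and cos(x+y) = cos(x)cos(y) - sin(x)sin(y). Subtracting, cos(x-y) - cos(x+y) = 2sin(x)sin(y); divide by 2.
So the two sides agree for all real values of x and y for which both sides are defined.

Conclusion: True.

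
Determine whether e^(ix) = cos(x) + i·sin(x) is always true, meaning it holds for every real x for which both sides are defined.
Claim: e^(ix) = cos(x) + i·sin(x).
Reasoning: Euler's formula. Expand e^(ix) = Σ (ix)^k / k!. Since i² = -1, the even-k terms are Σ (-1)^m x^(2m)/(2m)! = cos(x) and the odd-k terms are i · Σ (-1)^m x^(2m+1)/(2m+1)! = i·sin(x).
So the two sides agree for every real x for which both sides are defined.

Conclusion: Yes, this is an identity.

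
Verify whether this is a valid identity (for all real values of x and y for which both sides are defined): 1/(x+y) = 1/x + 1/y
Claim: 1/(x+y) = 1/x + 1/y.
Test a specific point where both sides are defined: x = -1, y = 3/2.
LHS = 1/(x+y) ≈ 2.0000
RHS = 1/x + 1/y ≈ -0.3333
Since 2.0000 ≠ -0.3333, the equation fails at this point, so it cannot hold for all real values of x and y for which both sides are defined.
1/x + 1/y = (x+y)/(xy), which is not 1/(x+y).

Conclusion: No, this is NOT an identity.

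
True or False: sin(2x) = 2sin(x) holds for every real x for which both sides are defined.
Claim: sin(2x) = 2sin(x).
Test a specific point where both sides are defined: x = π/6.
LHS = sin(2x) ≈ 0.8660
RHS = 2sin(x) ≈ 1.0000
Since 0.8660 ≠ 1.0000, the equation fails at this point, so it cannot hold for every real x for which both sides are defined.
The correct double-angle formula is sin(2x) = 2sin(x)cos(x).

Conclusion: False.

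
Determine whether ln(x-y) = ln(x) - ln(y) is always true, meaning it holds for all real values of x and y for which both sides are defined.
No, this is NOT an identity.

Claim: ln(x-y) = ln(x) - ln(y).
Test a specific point where both sides are defined: x = 4, y = 1/2.
LHS = ln(x-y) ≈ 1.2528
RHS = ln(x) - ln(y) ≈ 2.0794
Since 1.2528 ≠ 2.0794, the equation fails at this point, so it cannot hold for all real values of x and y for which both sides are defined.
ln(x) - ln(y) = ln(x/y), not ln(x-y).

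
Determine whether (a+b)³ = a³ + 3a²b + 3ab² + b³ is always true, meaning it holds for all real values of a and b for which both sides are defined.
Yes, this is an identity.

Claim: (a+b)³ = a³ + 3a²b + 3ab² + b³.
Reasoning: (a+b)³ = (a+b)(a+b)² = (a+b)(a² + 2ab + b²) = a³ + 2a²b + ab² + a²b + 2ab² + b³ = a³ + 3a²b + 3ab² + b³.
So the two sides agree for all real values of a and b for which both sides are defined.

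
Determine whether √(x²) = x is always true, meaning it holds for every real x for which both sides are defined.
No, this is NOT an identity.

Claim: √(x²) = x.
Test a specific point where both sides are defined: x = -2.
LHS = √(x²) ≈ 2.0000
RHS = x ≈ -2.0000
Since 2.0000 ≠ -2.0000, the equation fails at this point, so it cannot hold for every real x for which both sides are defined.
√(x²) = |x|, which differs from x whenever x < 0 (both sides are defined for every real x).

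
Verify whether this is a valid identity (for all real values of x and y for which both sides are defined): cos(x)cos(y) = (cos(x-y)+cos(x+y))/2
Yes, this is an identity.

Claim: cos(x)cos(y) = (cos(x-y)+cos(x+y))/2.
Reasoning: cos(x-y) = cos(x)cos(y) + sin(x)sin(y) and cos(x+y) = cos(x)cos(y) - sin(x)sin(y). Adding, cos(x-y) + cos(x+y) = 2cos(x)cos(y); divide by 2.
So the two sides agree for all real values of x and y for which both sides are defined.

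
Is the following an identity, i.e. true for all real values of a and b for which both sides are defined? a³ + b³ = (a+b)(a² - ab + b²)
Claim: a³ + b³ = (a+b)(a² - ab + b²).
Reasoning: Expand the right side: (a+b)(a² - ab + b²) = a³ - a²b + ab² + a²b - ab² + b³ = a³ + b³ (the middle terms cancel in pairs).
So the two sides agree for all real values of a and b for which both sides are defined.

Conclusion: Yes, this is an identity.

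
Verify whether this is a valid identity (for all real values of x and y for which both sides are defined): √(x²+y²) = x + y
Claim: √(x²+y²) = x + y.
Test a specific point where both sides are defined: x = 3/2, y = 1/2.
LHS = √(x²+y²) ≈ 1.5811
RHS = x + y ≈ 2.0000
Since 1.5811 ≠ 2.0000, the equation fails at this point, so it cannot hold for all real values of x and y for which both sides are defined.
(x+y)² = x² + 2xy + y², not x² + y², so the square root does not split this way.

Conclusion: No, this is NOT an identity.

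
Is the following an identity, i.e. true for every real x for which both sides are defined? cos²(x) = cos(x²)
Claim: cos²(x) = cos(x²).
Test a specific point where both sides are defined: x = π/6.
LHS = cos²(x) ≈ 0.7500
RHS = cos(x²) ≈ 0.9627
Since 0.7500 ≠ 0.9627, the equation fails at this point, so it cannot hold for every real x for which both sides are defined.
cos²(x) means (cos x)², squaring the output; cos(x²) squares the input. These are different functions.

Conclusion: No, this is NOT an identity.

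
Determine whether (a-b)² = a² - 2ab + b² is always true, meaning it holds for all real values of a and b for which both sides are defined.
Claim: (a-b)² = a² - 2ab + b².
Reasoning: Expand: (a-b)² = (a-b)(a-b) = a·a - a·b - b·a + b·b = a² - 2ab + b².
So the two sides agree for all real values of a and b for which both sides are defined.

Conclusion: Yes, this is an identity.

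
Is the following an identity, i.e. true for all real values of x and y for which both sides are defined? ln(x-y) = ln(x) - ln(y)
Claim: ln(x-y) = ln(x) - ln(y).
Test a specific point where both sides are defined: x = 4, y = 1.
LHS = ln(x-y) ≈ 1.0986
RHS = ln(x) - ln(y) ≈ 1.3863
Since 1.0986 ≠ 1.3863, the equation fails at this point, so it cannot hold for all real values of x and y for which both sides are defined.
ln(x) - ln(y) = ln(x/y), not ln(x-y).

Conclusion: No, this is NOT an identity.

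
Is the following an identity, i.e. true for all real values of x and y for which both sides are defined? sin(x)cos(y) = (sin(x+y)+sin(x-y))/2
Claim: sin(x)cos(y) = (sin(x+y)+sin(x-y))/2.
Reasoning: sin(x+y) = sin(x)cos(y) + cos(x)sin(y) and sin(x-y) = sin(x)cos(y) - cos(x)sin(y). Adding, sin(x+y) + sin(x-y) = 2sin(x)cos(y); divide by 2.
So the two sides agree for all real values of x and y for which both sides are defined.

Conclusion: Yes, this is an identity.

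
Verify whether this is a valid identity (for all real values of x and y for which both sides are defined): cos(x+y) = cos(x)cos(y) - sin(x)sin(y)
Yes, this is an identity.

Claim: cos(x+y) = cos(x)cos(y) - sin(x)sin(y).
Reasoning: By Euler's formula e^(i(x+y)) = e^(ix)·e^(iy) = (cos x + i·sin x)(cos y + i·sin y). The real part of the left side is cos(x+y); the real part of the product is cos(x)cos(y) - sin(x)sin(y) (since i·i = -1).
So the two sides agree for all real values of x and y for which both sides are defined.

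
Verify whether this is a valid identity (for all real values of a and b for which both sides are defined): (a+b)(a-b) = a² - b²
Yes, this is an identity.

Claim: (a+b)(a-b) = a² - b².
Reasoning: Expand: (a+b)(a-b) = a² - ab + ba - b² = a² - b² (the cross terms cancel).
So the two sides agree for all real values of a and b for which both sides are defined.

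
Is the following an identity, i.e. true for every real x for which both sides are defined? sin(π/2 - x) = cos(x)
Yes, this is an identity.

Claim: sin(π/2 - x) = cos(x).
Reasoning: Use sin(u - v) = sin(u)cos(v) - cos(u)sin(v) with u = π/2, v = x: sin(π/2)cos(x) - cos(π/2)sin(x) = 1·cos(x) - 0·sin(x) = cos(x).
So the two sides agree for every real x for which both sides are defined.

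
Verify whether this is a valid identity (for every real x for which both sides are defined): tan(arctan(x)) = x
Claim: tan(arctan(x)) = x.
Reasoning: For every real x, arctan(x) is by definition the angle in (-π/2, π/2) whose tangent equals x. Taking the tangent of that angle returns x.
So the two sides agree for every real x for which both sides are defined.

Conclusion: Yes, this is an identity.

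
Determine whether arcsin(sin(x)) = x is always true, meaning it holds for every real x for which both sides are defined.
No, this is NOT an identity.

Claim: arcsin(sin(x)) = x.
Test a specific point where both sides are defined: x = 2π/3.
LHS = arcsin(sin(x)) ≈ 1.0472
RHS = x ≈ 2.0944
Since 1.0472 ≠ 2.0944, the equation fails at this point, so it cannot hold for every real x for which both sides are defined.
arcsin only returns values in [-π/2, π/2], so arcsin(sin(x)) = x holds only for x in that interval, not for all real x.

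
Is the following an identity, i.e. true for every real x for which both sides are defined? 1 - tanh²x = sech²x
Claim: 1 - tanh²x = sech²x.
Reasoning: Divide cosh²x - sinh²x = 1 through by cosh²x (never zero): 1 - tanh²x = 1/cosh²x = sech²x.
So the two sides agree for every real x for which both sides are defined.

Conclusion: Yes, this is an identity.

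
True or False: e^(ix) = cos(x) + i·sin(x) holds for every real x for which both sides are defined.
True.

Claim: e^(ix) = cos(x) + i·sin(x).
Reasoning: Euler's formula. Expand e^(ix) = Σ (ix)^k / k!. Since i² = -1, the even-k terms are Σ (-1)^m x^(2m)/(2m)! = cos(x) and the odd-k terms are i · Σ (-1)^m x^(2m+1)/(2m+1)! = i·sin(x).
So the two sides agree for every real x for which both sides are defined.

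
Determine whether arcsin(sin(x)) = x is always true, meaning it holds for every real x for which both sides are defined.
Claim: arcsin(sin(x)) = x.
Test a specific point where both sides are defined: x = π.
LHS = arcsin(sin(x)) ≈ 0.0000
RHS = x ≈ 3.1416
Since 0.0000 ≠ 3.1416, the equation fails at this point, so it cannot hold for every real x for which both sides are defined.
arcsin only returns values in [-π/2, π/2], so arcsin(sin(x)) = x holds only for x in that interval, not for all real x.

Conclusion: No, this is NOT an identity.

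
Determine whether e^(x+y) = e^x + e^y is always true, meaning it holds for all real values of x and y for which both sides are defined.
Claim: e^(x+y) = e^x + e^y.
Test a specific point where both sides are defined: x = -1, y = -2.
LHS = e^(x+y) ≈ 0.0498
RHS = e^x + e^y ≈ 0.5032
Since 0.0498 ≠ 0.5032, the equation fails at this point, so it cannot hold for all real values of x and y for which both sides are defined.
The correct rule is e^(x+y) = e^x · e^y (a product, not a sum).

Conclusion: No, this is NOT an identity.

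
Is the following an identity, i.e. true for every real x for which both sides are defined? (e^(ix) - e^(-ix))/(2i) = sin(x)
Yes, this is an identity.

Claim: (e^(ix) - e^(-ix))/(2i) = sin(x).
Reasoning: By Euler's formula e^(ix) = cos(x) + i·sin(x) and e^(-ix) = cos(x) - i·sin(x). Subtracting cancels the cosine terms: e^(ix) - e^(-ix) = 2i·sin(x); divide by 2i.
So the two sides agree for every real x for which both sides are defined.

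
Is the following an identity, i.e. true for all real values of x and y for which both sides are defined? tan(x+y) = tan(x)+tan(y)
Claim: tan(x+y) = tan(x)+tan(y).
Test a specific point where both sides are defined: x = π/4, y = π/3.
LHS = tan(x+y) ≈ -3.7321
RHS = tan(x)+tan(y) ≈ 2.7321
Since -3.7321 ≠ 2.7321, the equation fails at this point, so it cannot hold for all real values of x and y for which both sides are defined.
The correct formula is tan(x+y) = (tan(x) + tan(y))/(1 - tan(x)tan(y)).

Conclusion: No, this is NOT an identity.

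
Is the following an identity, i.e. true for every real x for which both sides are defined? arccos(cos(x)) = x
Claim: arccos(cos(x)) = x.
Test a specific point where both sides are defined: x = -π/4.
LHS = arccos(cos(x)) ≈ 0.7854
RHS = x ≈ -0.7854
Since 0.7854 ≠ -0.7854, the equation fails at this point, so it cannot hold for every real x for which both sides are defined.
arccos only returns values in [0, π], so arccos(cos(x)) = x holds only for x in that interval, not for all real x.

Conclusion: No, this is NOT an identity.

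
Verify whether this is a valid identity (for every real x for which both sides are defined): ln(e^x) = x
Claim: ln(e^x) = x.
Reasoning: ln is the inverse of the exponential: ln(e^x) asks for the exponent p with e^p = e^x, and since e^p is one-to-one that exponent is p = x.
So the two sides agree for every real x for which both sides are defined.

Conclusion: Yes, this is an identity.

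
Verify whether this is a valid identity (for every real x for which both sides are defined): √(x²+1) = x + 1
Claim: √(x²+1) = x + 1.
Test a specific point where both sides are defined: x = 3.
LHS = √(x²+1) ≈ 3.1623
RHS = x + 1 ≈ 4.0000
Since 3.1623 ≠ 4.0000, the equation fails at this point, so it cannot hold for every real x for which both sides are defined.
(x+1)² = x² + 2x + 1 ≠ x² + 1 unless x = 0.

Conclusion: No, this is NOT an identity.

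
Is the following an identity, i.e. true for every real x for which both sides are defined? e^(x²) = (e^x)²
Claim: e^(x²) = (e^x)².
Test a specific point where both sides are defined: x = -1.
LHS = e^(x²) ≈ 2.7183
RHS = (e^x)² ≈ 0.1353
Since 2.7183 ≠ 0.1353, the equation fails at this point, so it cannot hold for every real x for which both sides are defined.
(e^x)² = e^(2x), and 2x ≠ x² in general.

Conclusion: No, this is NOT an identity.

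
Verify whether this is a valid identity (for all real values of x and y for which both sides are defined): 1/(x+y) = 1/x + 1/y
No, this is NOT an identity.

Claim: 1/(x+y) = 1/x + 1/y.
Test a specific point where both sides are defined: x = 5, y = 2.
LHS = 1/(x+y) ≈ 0.1429
RHS = 1/x + 1/y ≈ 0.7000
Since 0.1429 ≠ 0.7000, the equation fails at this point, so it cannot hold for all real values of x and y for which both sides are defined.
1/x + 1/y = (x+y)/(xy), which is not 1/(x+y).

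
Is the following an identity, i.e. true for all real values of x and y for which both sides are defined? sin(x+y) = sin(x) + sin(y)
Claim: sin(x+y) = sin(x) + sin(y).
Test a specific point where both sides are defined: x = -π/2, y = 2π/3.
LHS = sin(x+y) ≈ 0.5000
RHS = sin(x) + sin(y) ≈ -0.1340
Since 0.5000 ≠ -0.1340, the equation fails at this point, so it cannot hold for all real values of x and y for which both sides are defined.
The correct expansion is sin(x+y) = sin(x)cos(y) + cos(x)sin(y); sine is not additive.

Conclusion: No, this is NOT an identity.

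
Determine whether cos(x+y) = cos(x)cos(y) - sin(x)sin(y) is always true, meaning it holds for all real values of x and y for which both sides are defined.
Yes, this is an identity.

Claim: cos(x+y) = cos(x)cos(y) - sin(x)sin(y).
Reasoning: By Euler's formula e^(i(x+y)) = e^(ix)·e^(iy) = (cos x + i·sin x)(cos y + i·sin y). The real part of the left side is cos(x+y); the real part of the product is cos(x)cos(y) - sin(x)sin(y) (since i·i = -1).
So the two sides agree for all real values of x and y for which both sides are defined.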